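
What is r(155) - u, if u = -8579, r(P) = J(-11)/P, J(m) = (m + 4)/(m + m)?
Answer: 29254397/3410 ≈ 8579.0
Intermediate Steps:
J(m) = (4 + m)/(2*m) (J(m) = (4 + m)/((2*m)) = (4 + m)*(1/(2*m)) = (4 + m)/(2*m))
r(P) = 7/(22*P) (r(P) = ((1/2)*(4 - 11)/(-11))/P = ((1/2)*(-1/11)*(-7))/P = 7/(22*P))
r(155) - u = (7/22)/155 - 1*(-8579) = (7/22)*(1/155) + 8579 = 7/3410 + 8579 = 29254397/3410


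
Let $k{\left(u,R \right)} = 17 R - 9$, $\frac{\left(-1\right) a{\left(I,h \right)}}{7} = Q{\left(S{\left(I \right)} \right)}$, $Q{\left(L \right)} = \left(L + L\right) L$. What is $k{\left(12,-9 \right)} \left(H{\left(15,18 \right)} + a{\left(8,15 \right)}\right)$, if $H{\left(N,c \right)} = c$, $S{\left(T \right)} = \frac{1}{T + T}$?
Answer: $- \frac{186057}{64} \approx -2907.1$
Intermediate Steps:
$S{\left(T \right)} = \frac{1}{2 T}$
$Q{\left(L \right)} = 2 L^{2}$ ($Q{\left(L \right)} = 2 L L = 2 L^{2}$)
$a{\left(I,h \right)} = - \frac{7}{2 I^{2}}$ ($a{\left(I,h \right)} = - 7 \cdot 2 \left(\frac{1}{2 I}\right)^{2} = - 7 \cdot 2 \frac{1}{4 I^{2}} = - 7 \frac{1}{2 I^{2}} = - \frac{7}{2 I^{2}}$)
$k{\left(u,R \right)} = -9 + 17 R$
$k{\left(12,-9 \right)} \left(H{\left(15,18 \right)} + a{\left(8,15 \right)}\right) = \left(-9 + 17 \left(-9\right)\right) \left(18 - \frac{7}{2 \cdot 64}\right) = \left(-9 - 153\right) \left(18 - \frac{7}{128}\right) = - 162 \left(18 - \frac{7}{128}\right) = \left(-162\right) \frac{2297}{128} = - \frac{186057}{64}$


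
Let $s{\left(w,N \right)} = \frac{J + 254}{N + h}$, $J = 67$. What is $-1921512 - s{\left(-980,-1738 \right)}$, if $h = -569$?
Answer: $- \frac{1477642621}{769} \approx -1.9215 \cdot 10^{6}$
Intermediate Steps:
$s{\left(w,N \right)} = \frac{321}{-569 + N}$ ($s{\left(w,N \right)} = \frac{67 + 254}{N - 569} = \frac{321}{-569 + N}$)
$-1921512 - s{\left(-980,-1738 \right)} = -1921512 - \frac{321}{-569 - 1738} = -1921512 - \frac{321}{-2307} = -1921512 - 321 \left(- \frac{1}{2307}\right) = -1921512 - - \frac{107}{769} = -1921512 + \frac{107}{769} = - \frac{1477642621}{769}$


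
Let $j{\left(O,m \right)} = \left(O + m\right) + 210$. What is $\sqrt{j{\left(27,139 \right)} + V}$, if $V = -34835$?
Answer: $i \sqrt{34459} \approx 185.63 i$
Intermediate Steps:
$j{\left(O,m \right)} = 210 + O + m$
$\sqrt{j{\left(27,139 \right)} + V} = \sqrt{\left(210 + 27 + 139\right) - 34835} = \sqrt{376 - 34835} = \sqrt{-34459} = i \sqrt{34459}$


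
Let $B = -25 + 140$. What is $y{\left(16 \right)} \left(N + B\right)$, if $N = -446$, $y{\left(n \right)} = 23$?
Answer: $-7613$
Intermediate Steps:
$B = 115$
$y{\left(16 \right)} \left(N + B\right) = 23 \left(-446 + 115\right) = 23 \left(-331\right) = -7613$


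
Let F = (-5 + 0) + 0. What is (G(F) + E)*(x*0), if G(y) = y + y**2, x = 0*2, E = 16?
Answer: 0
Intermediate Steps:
x = 0
F = -5 (F = -5 + 0 = -5)
(G(F) + E)*(x*0) = (-5*(1 - 5) + 16)*(0*0) = (-5*(-4) + 16)*0 = (20 + 16)*0 = 36*0 = 0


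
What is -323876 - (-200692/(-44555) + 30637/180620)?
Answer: -104257501177287/321900964 ≈ -3.2388e+5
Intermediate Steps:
-323876 - (-200692/(-44555) + 30637/180620) = -323876 - (-200692*(-1/44555) + 30637*(1/180620)) = -323876 - (200692/44555 + 30637/180620) = -323876 - 1*1504560823/321900964 = -323876 - 1504560823/321900964 = -104257501177287/321900964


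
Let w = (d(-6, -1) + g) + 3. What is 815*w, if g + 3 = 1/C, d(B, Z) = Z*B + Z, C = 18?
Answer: 74165/18 ≈ 4120.3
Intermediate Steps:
d(B, Z) = Z + B*Z (d(B, Z) = B*Z + Z = Z + B*Z)
g = -53/18 (g = -3 + 1/18 = -53/18 ≈ -2.9444)
w = 91/18 (w = (-(1 - 6) - 53/18) + 3 = (-1*(-5) - 53/18) + 3 = (5 - 53/18) + 3 = 37/18 + 3 = 91/18 ≈ 5.0556)
815*w = 815*(91/18) = 74165/18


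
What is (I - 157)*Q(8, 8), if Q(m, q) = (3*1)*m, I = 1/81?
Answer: -101728/27 ≈ -3767.7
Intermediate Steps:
I = 1/81 ≈ 0.012346
Q(m, q) = 3*m
(I - 157)*Q(8, 8) = (1/81 - 157)*(3*8) = -12716/81*24 = -101728/27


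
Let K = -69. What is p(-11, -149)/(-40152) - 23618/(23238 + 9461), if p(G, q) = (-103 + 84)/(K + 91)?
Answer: -20862197311/28884465456 ≈ -0.72226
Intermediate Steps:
p(G, q) = -19/22 (p(G, q) = (-103 + 84)/(-69 + 91) = -19/22)
p(-11, -149)/(-40152) - 23618/(23238 + 9461) = -19/22/(-40152) - 23618/(23238 + 9461) = -19/22*(-1/40152) - 23618/32699 = 19/883344 - 23618*1/32699 = 19/883344 - 23618/32699 = -20862197311/28884465456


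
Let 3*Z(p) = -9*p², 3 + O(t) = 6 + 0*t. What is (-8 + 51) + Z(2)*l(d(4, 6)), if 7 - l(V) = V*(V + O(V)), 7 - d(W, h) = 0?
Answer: 799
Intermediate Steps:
d(W, h) = 7 (d(W, h) = 7 - 1*0 = 7 + 0 = 7)
O(t) = 3 (O(t) = -3 + (6 + 0*t) = -3 + (6 + 0) = -3 + 6 = 3)
Z(p) = -3*p² (Z(p) = (-9*p²)/3 = -3*p²)
l(V) = 7 - V*(3 + V) (l(V) = 7 - V*(V + 3) = 7 - V*(3 + V))
(-8 + 51) + Z(2)*l(d(4, 6)) = (-8 + 51) + (-3*2²)*(7 - 1*7² - 3*7) = 43 + (-3*4)*(7 - 1*49 - 21) = 43 - 12*(7 - 49 - 21) = 43 - 12*(-63) = 43 + 756 = 799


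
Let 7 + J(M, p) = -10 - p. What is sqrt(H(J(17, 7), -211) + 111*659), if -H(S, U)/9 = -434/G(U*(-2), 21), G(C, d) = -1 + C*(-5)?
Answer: sqrt(325967179263)/2111 ≈ 270.46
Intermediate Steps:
G(C, d) = -1 - 5*C
J(M, p) = -17 - p (J(M, p) = -7 + (-10 - p) = -17 - p)
H(S, U) = 3906/(-1 + 10*U) (H(S, U) = -(-3906)/(-1 - 5*U*(-2)) = -(-3906)/(-1 - (-10)*U) = -(-3906)/(-1 + 10*U) = 3906/(-1 + 10*U))
sqrt(H(J(17, 7), -211) + 111*659) = sqrt(3906/(-1 + 10*(-211)) + 111*659) = sqrt(3906/(-1 - 2110) + 73149) = sqrt(3906/(-2111) + 73149) = sqrt(3906*(-1/2111) + 73149) = sqrt(-3906/2111 + 73149) = sqrt(154413633/2111) = sqrt(325967179263)/2111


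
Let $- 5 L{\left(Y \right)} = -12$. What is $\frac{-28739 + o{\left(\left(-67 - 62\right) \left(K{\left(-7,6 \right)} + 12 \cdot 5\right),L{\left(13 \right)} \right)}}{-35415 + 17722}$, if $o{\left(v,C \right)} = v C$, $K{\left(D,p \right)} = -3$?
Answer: $\frac{231931}{88465} \approx 2.6217$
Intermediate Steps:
$L{\left(Y \right)} = \frac{12}{5}$ ($L{\left(Y \right)} = \left(- \frac{1}{5}\right) \left(-12\right) = \frac{12}{5}$)
$o{\left(v,C \right)} = C v$
$\frac{-28739 + o{\left(\left(-67 - 62\right) \left(K{\left(-7,6 \right)} + 12 \cdot 5\right),L{\left(13 \right)} \right)}}{-35415 + 17722} = \frac{-28739 + \frac{12 \left(-67 - 62\right) \left(-3 + 12 \cdot 5\right)}{5}}{-35415 + 17722} = \frac{-28739 + \frac{12 \left(- 129 \left(-3 + 60\right)\right)}{5}}{-17693} = \left(-28739 + \frac{12 \left(\left(-129\right) 57\right)}{5}\right) \left(- \frac{1}{17693}\right) = \left(-28739 + \frac{12}{5} \left(-7353\right)\right) \left(- \frac{1}{17693}\right) = \left(-28739 - \frac{88236}{5}\right) \left(- \frac{1}{17693}\right) = \left(- \frac{231931}{5}\right) \left(- \frac{1}{17693}\right) = \frac{231931}{88465}$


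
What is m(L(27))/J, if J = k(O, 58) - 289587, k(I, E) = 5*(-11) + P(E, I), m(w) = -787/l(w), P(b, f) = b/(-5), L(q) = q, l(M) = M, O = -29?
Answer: 3935/39103236 ≈ 0.00010063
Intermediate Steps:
P(b, f) = -b/5 (P(b, f) = b*(-⅕) = -b/5)
m(w) = -787/w
k(I, E) = -55 - E/5 (k(I, E) = 5*(-11) - E/5 = -55 - E/5)
J = -1448268/5 (J = (-55 - ⅕*58) - 289587 = (-55 - 58/5) - 289587 = -333/5 - 289587 = -1448268/5 ≈ -2.8965e+5)
m(L(27))/J = (-787/27)/(-1448268/5) = -787*1/27*(-5/1448268) = -787/27*(-5/1448268) = 3935/39103236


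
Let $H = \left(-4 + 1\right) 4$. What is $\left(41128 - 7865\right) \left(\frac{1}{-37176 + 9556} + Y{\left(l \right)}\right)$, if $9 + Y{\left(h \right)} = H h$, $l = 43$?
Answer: $- \frac{482330164763}{27620} \approx -1.7463 \cdot 10^{7}$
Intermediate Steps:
$H = -12$ ($H = \left(-3\right) 4 = -12$)
$Y{\left(h \right)} = -9 - 12 h$
$\left(41128 - 7865\right) \left(\frac{1}{-37176 + 9556} + Y{\left(l \right)}\right) = \left(41128 - 7865\right) \left(\frac{1}{-37176 + 9556} - 525\right) = 33263 \left(\frac{1}{-27620} - 525\right) = 33263 \left(- \frac{1}{27620} - 525\right) = 33263 \left(- \frac{14500501}{27620}\right) = - \frac{482330164763}{27620}$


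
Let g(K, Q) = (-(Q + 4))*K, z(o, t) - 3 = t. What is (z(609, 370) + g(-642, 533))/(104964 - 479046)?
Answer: -345127/374082 ≈ -0.92260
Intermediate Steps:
z(o, t) = 3 + t
g(K, Q) = K*(-4 - Q) (g(K, Q) = (-(4 + Q))*K = (-4 - Q)*K = K*(-4 - Q))
(z(609, 370) + g(-642, 533))/(104964 - 479046) = ((3 + 370) - 1*(-642)*(4 + 533))/(104964 - 479046) = (373 - 1*(-642)*537)/(-374082) = (373 + 344754)*(-1/374082) = 345127*(-1/374082) = -345127/374082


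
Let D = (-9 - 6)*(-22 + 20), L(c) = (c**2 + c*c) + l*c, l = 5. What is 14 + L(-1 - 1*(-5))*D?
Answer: 1574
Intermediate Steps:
L(c) = 2*c**2 + 5*c (L(c) = (c**2 + c*c) + 5*c = (c**2 + c**2) + 5*c = 2*c**2 + 5*c)
D = 30 (D = -15*(-2) = 30)
14 + L(-1 - 1*(-5))*D = 14 + ((-1 - 1*(-5))*(5 + 2*(-1 - 1*(-5))))*30 = 14 + ((-1 + 5)*(5 + 2*(-1 + 5)))*30 = 14 + (4*(5 + 2*4))*30 = 14 + (4*(5 + 8))*30 = 14 + (4*13)*30 = 14 + 52*30 = 14 + 1560 = 1574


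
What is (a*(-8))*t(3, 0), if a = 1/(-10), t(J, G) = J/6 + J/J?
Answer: 6/5 ≈ 1.2000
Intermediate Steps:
t(J, G) = 1 + J/6 (t(J, G) = J*(1/6) + 1 = J/6 + 1 = 1 + J/6)
a = -1/10 ≈ -0.10000
(a*(-8))*t(3, 0) = (-1/10*(-8))*(1 + (1/6)*3) = 4*(1 + 1/2)/5 = (4/5)*(3/2) = 6/5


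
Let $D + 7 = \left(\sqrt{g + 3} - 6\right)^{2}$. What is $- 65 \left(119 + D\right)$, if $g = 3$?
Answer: $-10010 + 780 \sqrt{6} \approx -8099.4$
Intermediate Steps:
$D = -7 + \left(-6 + \sqrt{6}\right)^{2}$ ($D = -7 + \left(\sqrt{3 + 3} - 6\right)^{2} = -7 + \left(\sqrt{6} - 6\right)^{2} = -7 + \left(-6 + \sqrt{6}\right)^{2} \approx 5.6061$)
$- 65 \left(119 + D\right) = - 65 \left(119 + \left(35 - 12 \sqrt{6}\right)\right) = - 65 \left(154 - 12 \sqrt{6}\right) = -10010 + 780 \sqrt{6}$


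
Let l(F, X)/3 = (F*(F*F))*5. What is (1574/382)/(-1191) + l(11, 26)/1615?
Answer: 908077432/73476363 ≈ 12.359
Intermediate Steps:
l(F, X) = 15*F**3 (l(F, X) = 3*((F*(F*F))*5) = 3*((F*F**2)*5) = 3*(F**3*5) = 3*(5*F**3) = 15*F**3)
(1574/382)/(-1191) + l(11, 26)/1615 = (1574/382)/(-1191) + (15*11**3)/1615 = (1574*(1/382))*(-1/1191) + (15*1331)*(1/1615) = (787/191)*(-1/1191) + 19965*(1/1615) = -787/227481 + 3993/323 = 908077432/73476363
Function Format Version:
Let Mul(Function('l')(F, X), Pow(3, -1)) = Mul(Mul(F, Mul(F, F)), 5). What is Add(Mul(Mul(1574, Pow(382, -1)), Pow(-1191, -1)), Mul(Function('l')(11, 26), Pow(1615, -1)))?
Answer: Rational(908077432, 73476363) ≈ 12.359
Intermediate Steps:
Function('l')(F, X) = Mul(15, Pow(F, 3)) (Function('l')(F, X) = Mul(3, Mul(Mul(F, Mul(F, F)), 5)) = Mul(3, Mul(Mul(F, Pow(F, 2)), 5)) = Mul(3, Mul(Pow(F, 3), 5)) = Mul(3, Mul(5, Pow(F, 3))) = Mul(15, Pow(F, 3)))
Add(Mul(Mul(1574, Pow(382, -1)), Pow(-1191, -1)), Mul(Function('l')(11, 26), Pow(1615, -1))) = Add(Mul(Mul(1574, Pow(382, -1)), Pow(-1191, -1)), Mul(Mul(15, Pow(11, 3)), Pow(1615, -1))) = Add(Mul(Mul(1574, Rational(1, 382)), Rational(-1, 1191)), Mul(Mul(15, 1331), Rational(1, 1615))) = Add(Mul(Rational(787, 191), Rational(-1, 1191)), Mul(19965, Rational(1, 1615))) = Add(Rational(-787, 227481), Rational(3993, 323)) = Rational(908077432, 73476363)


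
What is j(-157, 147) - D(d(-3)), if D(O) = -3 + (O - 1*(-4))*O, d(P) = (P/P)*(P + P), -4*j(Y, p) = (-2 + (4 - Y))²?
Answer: -25317/4 ≈ -6329.3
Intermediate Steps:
j(Y, p) = -(2 - Y)²/4 (j(Y, p) = -(-2 + (4 - Y))²/4 = -(2 - Y)²/4)
d(P) = 2*P (d(P) = 1*(2*P) = 2*P)
D(O) = -3 + O*(4 + O) (D(O) = -3 + (O + 4)*O = -3 + (4 + O)*O = -3 + O*(4 + O))
j(-157, 147) - D(d(-3)) = -(-2 - 157)²/4 - (-3 + (2*(-3))² + 4*(2*(-3))) = -¼*(-159)² - (-3 + (-6)² + 4*(-6)) = -¼*25281 - (-3 + 36 - 24) = -25281/4 - 1*9 = -25281/4 - 9 = -25317/4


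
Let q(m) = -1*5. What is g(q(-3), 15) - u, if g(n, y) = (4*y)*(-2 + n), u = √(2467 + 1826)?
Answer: -420 - 9*√53 ≈ -485.52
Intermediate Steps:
q(m) = -5
u = 9*√53 (u = √4293 = 9*√53 ≈ 65.521)
g(n, y) = 4*y*(-2 + n)
g(q(-3), 15) - u = 4*15*(-2 - 5) - 9*√53 = 4*15*(-7) - 9*√53 = -420 - 9*√53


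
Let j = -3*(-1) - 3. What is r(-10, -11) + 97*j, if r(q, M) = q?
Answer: -10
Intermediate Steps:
j = 0 (j = 3 - 3 = 0)
r(-10, -11) + 97*j = -10 + 97*0 = -10 + 0 = -10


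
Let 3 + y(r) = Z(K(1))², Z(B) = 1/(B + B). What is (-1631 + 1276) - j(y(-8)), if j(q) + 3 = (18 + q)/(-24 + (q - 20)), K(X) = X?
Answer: -65763/187 ≈ -351.67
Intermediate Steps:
Z(B) = 1/(2*B)
y(r) = -11/4 (y(r) = -3 + ((½)/1)² = -3 + ((½)*1)² = -3 + (½)² = -3 + ¼ = -11/4)
j(q) = -3 + (18 + q)/(-44 + q) (j(q) = -3 + (18 + q)/(-24 + (q - 20)) = -3 + (18 + q)/(-24 + (-20 + q)) = -3 + (18 + q)/(-44 + q))
(-1631 + 1276) - j(y(-8)) = (-1631 + 1276) - 2*(75 - 1*(-11/4))/(-44 - 11/4) = -355 - 2*(75 + 11/4)/(-187/4) = -355 - 2*(-4)*311/(187*4) = -355 - 1*(-622/187) = -355 + 622/187 = -65763/187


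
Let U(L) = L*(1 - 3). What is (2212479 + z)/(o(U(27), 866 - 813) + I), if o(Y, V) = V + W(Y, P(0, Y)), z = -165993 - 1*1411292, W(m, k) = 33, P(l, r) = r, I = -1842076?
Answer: -317597/920995 ≈ -0.34484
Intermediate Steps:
z = -1577285 (z = -165993 - 1411292 = -1577285)
U(L) = -2*L (U(L) = L*(-2) = -2*L)
o(Y, V) = 33 + V (o(Y, V) = V + 33 = 33 + V)
(2212479 + z)/(o(U(27), 866 - 813) + I) = (2212479 - 1577285)/((33 + (866 - 813)) - 1842076) = 635194/((33 + 53) - 1842076) = 635194/(86 - 1842076) = 635194/(-1841990) = 635194*(-1/1841990) = -317597/920995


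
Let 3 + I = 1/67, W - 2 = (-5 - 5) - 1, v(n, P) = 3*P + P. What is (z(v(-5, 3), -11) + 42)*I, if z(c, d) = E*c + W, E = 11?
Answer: -33000/67 ≈ -492.54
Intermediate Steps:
v(n, P) = 4*P
W = -9 (W = 2 + ((-5 - 5) - 1) = 2 + (-10 - 1) = 2 - 11 = -9)
z(c, d) = -9 + 11*c (z(c, d) = 11*c - 9 = -9 + 11*c)
I = -200/67 (I = -3 + 1/67 = -200/67 ≈ -2.9851)
(z(v(-5, 3), -11) + 42)*I = ((-9 + 11*(4*3)) + 42)*(-200/67) = ((-9 + 11*12) + 42)*(-200/67) = ((-9 + 132) + 42)*(-200/67) = (123 + 42)*(-200/67) = 165*(-200/67) = -33000/67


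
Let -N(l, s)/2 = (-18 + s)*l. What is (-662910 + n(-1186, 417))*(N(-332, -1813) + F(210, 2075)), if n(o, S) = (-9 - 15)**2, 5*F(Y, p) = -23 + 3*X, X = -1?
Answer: 4026292619964/5 ≈ 8.0526e+11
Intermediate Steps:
F(Y, p) = -26/5 (F(Y, p) = (-23 + 3*(-1))/5 = (-23 - 3)/5 = (1/5)*(-26) = -26/5)
N(l, s) = -2*l*(-18 + s) (N(l, s) = -2*(-18 + s)*l = -2*l*(-18 + s))
n(o, S) = 576 (n(o, S) = (-24)**2 = 576)
(-662910 + n(-1186, 417))*(N(-332, -1813) + F(210, 2075)) = (-662910 + 576)*(2*(-332)*(18 - 1*(-1813)) - 26/5) = -662334*(2*(-332)*(18 + 1813) - 26/5) = -662334*(2*(-332)*1831 - 26/5) = -662334*(-1215784 - 26/5) = -662334*(-6078946/5) = 4026292619964/5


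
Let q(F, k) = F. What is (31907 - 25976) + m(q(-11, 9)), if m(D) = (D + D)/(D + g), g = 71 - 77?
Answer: 100849/17 ≈ 5932.3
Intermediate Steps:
g = -6
m(D) = 2*D/(-6 + D) (m(D) = (D + D)/(D - 6) = (2*D)/(-6 + D) = 2*D/(-6 + D))
(31907 - 25976) + m(q(-11, 9)) = (31907 - 25976) + 2*(-11)/(-6 - 11) = 5931 + 2*(-11)/(-17) = 5931 + 2*(-11)*(-1/17) = 5931 + 22/17 = 100849/17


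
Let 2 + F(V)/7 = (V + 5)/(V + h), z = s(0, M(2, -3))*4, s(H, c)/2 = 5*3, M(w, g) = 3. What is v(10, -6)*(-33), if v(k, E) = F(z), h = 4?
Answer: 28413/124 ≈ 229.14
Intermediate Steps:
s(H, c) = 30 (s(H, c) = 2*(5*3) = 2*15 = 30)
z = 120 (z = 30*4 = 120)
F(V) = -14 + 7*(5 + V)/(4 + V) (F(V) = -14 + 7*((V + 5)/(V + 4)) = -14 + 7*((5 + V)/(4 + V)) = -14 + 7*(5 + V)/(4 + V))
v(k, E) = -861/124 (v(k, E) = 7*(-3 - 1*120)/(4 + 120) = 7*(-3 - 120)/124 = 7*(1/124)*(-123) = -861/124)
v(10, -6)*(-33) = -861/124*(-33) = 28413/124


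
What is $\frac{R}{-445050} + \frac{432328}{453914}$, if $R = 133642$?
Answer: $\frac{32936400403}{50503606425} \approx 0.65216$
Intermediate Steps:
$\frac{R}{-445050} + \frac{432328}{453914} = \frac{133642}{-445050} + \frac{432328}{453914} = 133642 \left(- \frac{1}{445050}\right) + 432328 \cdot \frac{1}{453914} = - \frac{66821}{222525} + \frac{216164}{226957} = \frac{32936400403}{50503606425}$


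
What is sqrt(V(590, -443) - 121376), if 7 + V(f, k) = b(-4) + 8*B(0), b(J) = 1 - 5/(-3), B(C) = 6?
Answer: I*sqrt(1091991)/3 ≈ 348.33*I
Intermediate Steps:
b(J) = 8/3 (b(J) = 1 - 5*(-1)/3 = 1 - 1*(-5/3) = 1 + 5/3 = 8/3)
V(f, k) = 131/3 (V(f, k) = -7 + (8/3 + 8*6) = -7 + (8/3 + 48) = -7 + 152/3 = 131/3)
sqrt(V(590, -443) - 121376) = sqrt(131/3 - 121376) = sqrt(-363997/3) = I*sqrt(1091991)/3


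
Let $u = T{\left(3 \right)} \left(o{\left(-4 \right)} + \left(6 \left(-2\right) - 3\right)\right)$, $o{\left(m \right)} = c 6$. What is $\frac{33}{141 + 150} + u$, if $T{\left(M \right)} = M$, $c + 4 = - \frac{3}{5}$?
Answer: $- \frac{61928}{485} \approx -127.69$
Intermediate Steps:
$c = - \frac{23}{5}$ ($c = -4 - \frac{3}{5} = - \frac{23}{5} \approx -4.6$)
$o{\left(m \right)} = - \frac{138}{5}$ ($o{\left(m \right)} = \left(- \frac{23}{5}\right) 6 = - \frac{138}{5}$)
$u = - \frac{639}{5}$ ($u = 3 \left(- \frac{138}{5} + \left(6 \left(-2\right) - 3\right)\right) = 3 \left(- \frac{138}{5} - 15\right) = 3 \left(- \frac{213}{5}\right) = - \frac{639}{5} \approx -127.8$)
$\frac{33}{141 + 150} + u = \frac{33}{141 + 150} - \frac{639}{5} = \frac{33}{291} - \frac{639}{5} = 33 \cdot \frac{1}{291} - \frac{639}{5} = \frac{11}{97} - \frac{639}{5} = - \frac{61928}{485}$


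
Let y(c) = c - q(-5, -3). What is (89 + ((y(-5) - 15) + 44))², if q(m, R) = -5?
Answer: 13924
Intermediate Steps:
y(c) = 5 + c (y(c) = c - 1*(-5) = c + 5 = 5 + c)
(89 + ((y(-5) - 15) + 44))² = (89 + (((5 - 5) - 15) + 44))² = (89 + ((0 - 15) + 44))² = (89 + (-15 + 44))² = (89 + 29)² = 118² = 13924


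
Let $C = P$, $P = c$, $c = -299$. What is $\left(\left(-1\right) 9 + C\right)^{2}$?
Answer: $94864$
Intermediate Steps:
$P = -299$
$C = -299$
$\left(\left(-1\right) 9 + C\right)^{2} = \left(\left(-1\right) 9 - 299\right)^{2} = \left(-9 - 299\right)^{2} = \left(-308\right)^{2} = 94864$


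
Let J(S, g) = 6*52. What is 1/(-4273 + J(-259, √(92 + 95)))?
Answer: -1/3961 ≈ -0.00025246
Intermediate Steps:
J(S, g) = 312
1/(-4273 + J(-259, √(92 + 95))) = 1/(-4273 + 312) = 1/(-3961) = -1/3961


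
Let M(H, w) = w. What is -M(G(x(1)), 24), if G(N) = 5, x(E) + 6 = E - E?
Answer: -24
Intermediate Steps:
x(E) = -6 (x(E) = -6 + (E - E) = -6 + 0 = -6)
-M(G(x(1)), 24) = -1*24 = -24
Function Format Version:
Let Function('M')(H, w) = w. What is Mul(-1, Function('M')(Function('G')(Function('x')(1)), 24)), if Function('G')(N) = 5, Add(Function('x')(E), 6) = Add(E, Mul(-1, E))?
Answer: -24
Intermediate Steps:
Function('x')(E) = -6 (Function('x')(E) = Add(-6, Add(E, Mul(-1, E))) = Add(-6, 0) = -6)
Mul(-1, Function('M')(Function('G')(Function('x')(1)), 24)) = Mul(-1, 24) = -24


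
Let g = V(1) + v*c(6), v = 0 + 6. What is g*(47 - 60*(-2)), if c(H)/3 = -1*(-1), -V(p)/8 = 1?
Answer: 1670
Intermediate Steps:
V(p) = -8 (V(p) = -8*1 = -8)
v = 6
c(H) = 3 (c(H) = 3*(-1*(-1)) = 3*1 = 3)
g = 10 (g = -8 + 6*3 = -8 + 18 = 10)
g*(47 - 60*(-2)) = 10*(47 - 60*(-2)) = 10*(47 + 120) = 10*167 = 1670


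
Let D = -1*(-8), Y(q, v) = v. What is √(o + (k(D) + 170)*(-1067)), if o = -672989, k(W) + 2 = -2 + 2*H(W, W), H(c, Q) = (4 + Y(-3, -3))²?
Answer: I*√852245 ≈ 923.17*I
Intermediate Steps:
D = 8
H(c, Q) = 1 (H(c, Q) = (4 - 3)² = 1² = 1)
k(W) = -2 (k(W) = -2 + (-2 + 2*1) = -2 + (-2 + 2) = -2 + 0 = -2)
√(o + (k(D) + 170)*(-1067)) = √(-672989 + (-2 + 170)*(-1067)) = √(-672989 + 168*(-1067)) = √(-672989 - 179256) = √(-852245) = I*√852245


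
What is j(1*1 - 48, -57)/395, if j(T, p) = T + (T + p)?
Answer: -151/395 ≈ -0.38228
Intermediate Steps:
j(T, p) = p + 2*T
j(1*1 - 48, -57)/395 = (-57 + 2*(1*1 - 48))/395 = (-57 + 2*(1 - 48))*(1/395) = (-57 + 2*(-47))*(1/395) = (-57 - 94)*(1/395) = -151*1/395 = -151/395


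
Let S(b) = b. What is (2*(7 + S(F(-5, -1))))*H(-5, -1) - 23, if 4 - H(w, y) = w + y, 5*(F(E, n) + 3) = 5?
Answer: 77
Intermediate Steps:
F(E, n) = -2 (F(E, n) = -3 + (1/5)*5 = -3 + 1 = -2)
H(w, y) = 4 - w - y (H(w, y) = 4 - (w + y) = 4 + (-w - y) = 4 - w - y)
(2*(7 + S(F(-5, -1))))*H(-5, -1) - 23 = (2*(7 - 2))*(4 - 1*(-5) - 1*(-1)) - 23 = (2*5)*(4 + 5 + 1) - 23 = 10*10 - 23 = 100 - 23 = 77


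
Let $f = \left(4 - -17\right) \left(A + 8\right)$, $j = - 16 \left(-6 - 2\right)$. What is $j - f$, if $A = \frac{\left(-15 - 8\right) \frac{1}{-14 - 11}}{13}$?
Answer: $- \frac{13483}{325} \approx -41.486$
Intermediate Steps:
$A = \frac{23}{325}$ ($A = - \frac{23}{-25} \cdot \frac{1}{13} = \left(-23\right) \left(- \frac{1}{25}\right) \frac{1}{13} = \frac{23}{25} \cdot \frac{1}{13} = \frac{23}{325} \approx 0.070769$)
$j = 128$ ($j = \left(-16\right) \left(-8\right) = 128$)
$f = \frac{55083}{325}$ ($f = \left(4 - -17\right) \left(\frac{23}{325} + 8\right) = \left(4 + 17\right) \frac{2623}{325} = 21 \cdot \frac{2623}{325} = \frac{55083}{325} \approx 169.49$)
$j - f = 128 - \frac{55083}{325} = - \frac{13483}{325}$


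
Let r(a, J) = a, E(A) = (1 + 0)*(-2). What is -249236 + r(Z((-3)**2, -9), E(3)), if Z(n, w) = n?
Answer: -249227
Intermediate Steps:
E(A) = -2 (E(A) = 1*(-2) = -2)
-249236 + r(Z((-3)**2, -9), E(3)) = -249236 + (-3)**2 = -249236 + 9 = -249227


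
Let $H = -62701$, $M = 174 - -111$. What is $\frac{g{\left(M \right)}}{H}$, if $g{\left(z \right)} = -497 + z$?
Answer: $\frac{212}{62701} \approx 0.0033811$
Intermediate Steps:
$M = 285$ ($M = 174 + 111 = 285$)
$\frac{g{\left(M \right)}}{H} = \frac{-497 + 285}{-62701} = \left(-212\right) \left(- \frac{1}{62701}\right) = \frac{212}{62701}$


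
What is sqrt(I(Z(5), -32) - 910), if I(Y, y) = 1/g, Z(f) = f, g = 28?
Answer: 3*I*sqrt(19817)/14 ≈ 30.166*I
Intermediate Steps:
I(Y, y) = 1/28
sqrt(I(Z(5), -32) - 910) = sqrt(1/28 - 910) = sqrt(-25479/28) = 3*I*sqrt(19817)/14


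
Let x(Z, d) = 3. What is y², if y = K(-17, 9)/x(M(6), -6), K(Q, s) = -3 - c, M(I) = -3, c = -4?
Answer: ⅑ ≈ 0.11111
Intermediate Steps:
K(Q, s) = 1 (K(Q, s) = -3 - 1*(-4) = -3 + 4 = 1)
y = ⅓ (y = 1/3 = 1*(⅓) = ⅓ ≈ 0.33333)
y² = (⅓)² = ⅑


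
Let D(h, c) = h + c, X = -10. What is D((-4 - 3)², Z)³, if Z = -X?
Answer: 205379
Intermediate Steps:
Z = 10 (Z = -1*(-10) = 10)
D(h, c) = c + h
D((-4 - 3)², Z)³ = (10 + (-4 - 3)²)³ = (10 + (-7)²)³ = (10 + 49)³ = 59³ = 205379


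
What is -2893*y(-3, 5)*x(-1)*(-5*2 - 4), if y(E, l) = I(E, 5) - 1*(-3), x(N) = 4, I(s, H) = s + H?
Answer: 810040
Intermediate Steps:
I(s, H) = H + s
y(E, l) = 8 + E (y(E, l) = (5 + E) - 1*(-3) = (5 + E) + 3 = 8 + E)
-2893*y(-3, 5)*x(-1)*(-5*2 - 4) = -2893*(8 - 3)*4*(-5*2 - 4) = -2893*5*4*(-10 - 4) = -57860*(-14) = -2893*(-280) = 810040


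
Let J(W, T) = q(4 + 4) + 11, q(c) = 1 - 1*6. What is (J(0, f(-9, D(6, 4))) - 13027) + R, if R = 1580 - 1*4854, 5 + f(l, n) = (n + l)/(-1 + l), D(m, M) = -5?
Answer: -16295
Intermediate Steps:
f(l, n) = -5 + (l + n)/(-1 + l) (f(l, n) = -5 + (n + l)/(-1 + l) = -5 + (l + n)/(-1 + l))
q(c) = -5 (q(c) = 1 - 6 = -5)
J(W, T) = 6 (J(W, T) = -5 + 11 = 6)
R = -3274 (R = 1580 - 4854 = -3274)
(J(0, f(-9, D(6, 4))) - 13027) + R = (6 - 13027) - 3274 = -13021 - 3274 = -16295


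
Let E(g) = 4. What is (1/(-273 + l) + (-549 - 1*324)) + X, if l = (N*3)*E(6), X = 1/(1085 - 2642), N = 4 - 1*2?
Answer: -112819265/129231 ≈ -873.00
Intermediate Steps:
N = 2 (N = 4 - 2 = 2)
X = -1/1557 (X = 1/(-1557) = -1/1557 ≈ -0.00064226)
l = 24 (l = (2*3)*4 = 6*4 = 24)
(1/(-273 + l) + (-549 - 1*324)) + X = (1/(-273 + 24) + (-549 - 1*324)) - 1/1557 = (1/(-249) + (-549 - 324)) - 1/1557 = (-1/249 - 873) - 1/1557 = -217378/249 - 1/1557 = -112819265/129231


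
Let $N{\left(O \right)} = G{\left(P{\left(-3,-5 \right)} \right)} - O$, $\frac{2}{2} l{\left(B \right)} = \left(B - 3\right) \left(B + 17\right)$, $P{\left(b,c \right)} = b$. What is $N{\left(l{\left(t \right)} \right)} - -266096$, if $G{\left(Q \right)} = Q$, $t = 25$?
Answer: $265169$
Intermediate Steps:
$l{\left(B \right)} = \left(-3 + B\right) \left(17 + B\right)$ ($l{\left(B \right)} = \left(B - 3\right) \left(B + 17\right) = \left(-3 + B\right) \left(17 + B\right)$)
$N{\left(O \right)} = -3 - O$
$N{\left(l{\left(t \right)} \right)} - -266096 = \left(-3 - \left(-51 + 25^{2} + 14 \cdot 25\right)\right) - -266096 = \left(-3 - \left(-51 + 625 + 350\right)\right) + 266096 = \left(-3 - 924\right) + 266096 = -927 + 266096 = 265169$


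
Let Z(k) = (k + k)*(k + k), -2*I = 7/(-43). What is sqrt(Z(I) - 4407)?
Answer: I*sqrt(8148494)/43 ≈ 66.385*I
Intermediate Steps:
I = 7/86 (I = -7/(2*(-43)) = -7*(-1)/(2*43) = -1/2*(-7/43) = 7/86 ≈ 0.081395)
Z(k) = 4*k**2 (Z(k) = (2*k)*(2*k) = 4*k**2)
sqrt(Z(I) - 4407) = sqrt(4*(7/86)**2 - 4407) = sqrt(4*(49/7396) - 4407) = sqrt(49/1849 - 4407) = sqrt(-8148494/1849) = I*sqrt(8148494)/43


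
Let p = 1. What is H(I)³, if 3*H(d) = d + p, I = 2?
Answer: 1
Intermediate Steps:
H(d) = ⅓ + d/3 (H(d) = (d + 1)/3 = (1 + d)/3 = ⅓ + d/3)
H(I)³ = (⅓ + (⅓)*2)³ = (⅓ + ⅔)³ = 1³ = 1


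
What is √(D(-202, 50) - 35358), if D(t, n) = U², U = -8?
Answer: I*√35294 ≈ 187.87*I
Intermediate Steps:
D(t, n) = 64 (D(t, n) = (-8)² = 64)
√(D(-202, 50) - 35358) = √(64 - 35358) = √(-35294) = I*√35294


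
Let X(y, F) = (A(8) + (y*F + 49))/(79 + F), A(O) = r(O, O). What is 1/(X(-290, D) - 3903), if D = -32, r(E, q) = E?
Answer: -47/174104 ≈ -0.00026995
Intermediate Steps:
A(O) = O
X(y, F) = (57 + F*y)/(79 + F) (X(y, F) = (8 + (y*F + 49))/(79 + F) = (8 + (F*y + 49))/(79 + F) = (8 + (49 + F*y))/(79 + F) = (57 + F*y)/(79 + F))
1/(X(-290, D) - 3903) = 1/((57 - 32*(-290))/(79 - 32) - 3903) = 1/((57 + 9280)/47 - 3903) = 1/((1/47)*9337 - 3903) = 1/(9337/47 - 3903) = 1/(-174104/47) = -47/174104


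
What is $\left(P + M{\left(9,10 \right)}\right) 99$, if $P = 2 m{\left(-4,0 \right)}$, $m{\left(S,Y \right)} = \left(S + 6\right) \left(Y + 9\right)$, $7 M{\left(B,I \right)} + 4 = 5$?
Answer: $\frac{25047}{7} \approx 3578.1$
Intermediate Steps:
$M{\left(B,I \right)} = \frac{1}{7}$ ($M{\left(B,I \right)} = - \frac{4}{7} + \frac{1}{7} \cdot 5 = - \frac{4}{7} + \frac{5}{7} = \frac{1}{7}$)
$m{\left(S,Y \right)} = \left(6 + S\right) \left(9 + Y\right)$
$P = 36$ ($P = 2 \left(54 + 6 \cdot 0 + 9 \left(-4\right) - 0\right) = 2 \left(54 + 0 - 36 + 0\right) = 2 \cdot 18 = 36$)
$\left(P + M{\left(9,10 \right)}\right) 99 = \left(36 + \frac{1}{7}\right) 99 = \frac{253}{7} \cdot 99 = \frac{25047}{7}$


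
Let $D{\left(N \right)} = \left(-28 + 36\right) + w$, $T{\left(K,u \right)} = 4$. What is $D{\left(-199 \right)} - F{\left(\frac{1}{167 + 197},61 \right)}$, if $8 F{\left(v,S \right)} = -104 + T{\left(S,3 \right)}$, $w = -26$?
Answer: $- \frac{11}{2} \approx -5.5$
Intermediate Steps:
$D{\left(N \right)} = -18$ ($D{\left(N \right)} = \left(-28 + 36\right) - 26 = 8 - 26 = -18$)
$F{\left(v,S \right)} = - \frac{25}{2}$ ($F{\left(v,S \right)} = \frac{-104 + 4}{8} = \frac{1}{8} \left(-100\right) = - \frac{25}{2}$)
$D{\left(-199 \right)} - F{\left(\frac{1}{167 + 197},61 \right)} = -18 - - \frac{25}{2} = -18 + \frac{25}{2} = - \frac{11}{2}$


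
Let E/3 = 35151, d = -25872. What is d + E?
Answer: 79581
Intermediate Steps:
E = 105453 (E = 3*35151 = 105453)
d + E = -25872 + 105453 = 79581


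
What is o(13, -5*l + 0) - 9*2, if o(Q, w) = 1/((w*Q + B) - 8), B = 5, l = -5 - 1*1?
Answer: -6965/387 ≈ -17.997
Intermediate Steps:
l = -6 (l = -5 - 1 = -6)
o(Q, w) = 1/(-3 + Q*w) (o(Q, w) = 1/((w*Q + 5) - 8) = 1/((Q*w + 5) - 8) = 1/((5 + Q*w) - 8) = 1/(-3 + Q*w))
o(13, -5*l + 0) - 9*2 = 1/(-3 + 13*(-5*(-6) + 0)) - 9*2 = 1/(-3 + 13*(30 + 0)) - 18 = 1/(-3 + 13*30) - 18 = 1/(-3 + 390) - 18 = 1/387 - 18 = -6965/387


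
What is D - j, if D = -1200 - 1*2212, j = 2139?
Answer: -5551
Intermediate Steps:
D = -3412 (D = -1200 - 2212 = -3412)
D - j = -3412 - 1*2139 = -3412 - 2139 = -5551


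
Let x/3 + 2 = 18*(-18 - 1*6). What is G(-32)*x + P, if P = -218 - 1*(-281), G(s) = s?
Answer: 41727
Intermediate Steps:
x = -1302 (x = -6 + 3*(18*(-18 - 1*6)) = -6 + 3*(18*(-18 - 6)) = -6 + 3*(18*(-24)) = -6 + 3*(-432) = -6 - 1296 = -1302)
P = 63 (P = -218 + 281 = 63)
G(-32)*x + P = -32*(-1302) + 63 = 41664 + 63 = 41727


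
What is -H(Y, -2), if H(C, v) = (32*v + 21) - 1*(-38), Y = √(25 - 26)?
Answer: 5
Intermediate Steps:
Y = I (Y = √(-1) = I ≈ 1.0*I)
H(C, v) = 59 + 32*v (H(C, v) = (21 + 32*v) + 38 = 59 + 32*v)
-H(Y, -2) = -(59 + 32*(-2)) = -(59 - 64) = -1*(-5) = 5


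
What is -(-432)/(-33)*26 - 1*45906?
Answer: -508710/11 ≈ -46246.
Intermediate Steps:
-(-432)/(-33)*26 - 1*45906 = -(-432)*(-1)/33*26 - 45906 = -16*9/11*26 - 45906 = -144/11*26 - 45906 = -3744/11 - 45906 = -508710/11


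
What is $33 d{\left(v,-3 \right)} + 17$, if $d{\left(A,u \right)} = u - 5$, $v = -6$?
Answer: $-247$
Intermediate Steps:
$d{\left(A,u \right)} = -5 + u$
$33 d{\left(v,-3 \right)} + 17 = 33 \left(-5 - 3\right) + 17 = 33 \left(-8\right) + 17 = -264 + 17 = -247$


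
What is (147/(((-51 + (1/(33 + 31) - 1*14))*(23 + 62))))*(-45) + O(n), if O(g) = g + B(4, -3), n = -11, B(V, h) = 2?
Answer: -551655/70703 ≈ -7.8024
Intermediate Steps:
O(g) = 2 + g (O(g) = g + 2 = 2 + g)
(147/(((-51 + (1/(33 + 31) - 1*14))*(23 + 62))))*(-45) + O(n) = (147/(((-51 + (1/(33 + 31) - 1*14))*(23 + 62))))*(-45) + (2 - 11) = (147/(((-51 + (1/64 - 14))*85)))*(-45) - 9 = (147/(((-51 - 895/64)*85)))*(-45) - 9 = (147/((-4159/64*85)))*(-45) - 9 = (147/(-353515/64))*(-45) - 9 = (147*(-64/353515))*(-45) - 9 = -9408/353515*(-45) - 9 = 84672/70703 - 9 = -551655/70703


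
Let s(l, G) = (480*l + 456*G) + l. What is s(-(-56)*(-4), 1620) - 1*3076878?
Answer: -2445902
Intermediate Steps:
s(l, G) = 456*G + 481*l (s(l, G) = (456*G + 480*l) + l = 456*G + 481*l)
s(-(-56)*(-4), 1620) - 1*3076878 = (456*1620 + 481*(-(-56)*(-4))) - 1*3076878 = (738720 + 481*(-8*28)) - 3076878 = (738720 + 481*(-224)) - 3076878 = (738720 - 107744) - 3076878 = 630976 - 3076878 = -2445902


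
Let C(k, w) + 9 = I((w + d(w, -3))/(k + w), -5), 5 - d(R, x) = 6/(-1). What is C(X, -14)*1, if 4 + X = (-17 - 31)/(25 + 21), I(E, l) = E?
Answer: -1291/146 ≈ -8.8425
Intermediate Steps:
d(R, x) = 11 (d(R, x) = 5 - 6/(-1) = 5 - 6*(-1) = 5 - 1*(-6) = 5 + 6 = 11)
X = -116/23 (X = -4 + (-17 - 31)/(25 + 21) = -4 - 48/46 = -4 - 48*1/46 = -4 - 24/23 = -116/23 ≈ -5.0435)
C(k, w) = -9 + (11 + w)/(k + w) (C(k, w) = -9 + (w + 11)/(k + w) = -9 + (11 + w)/(k + w))
C(X, -14)*1 = ((11 - 9*(-116/23) - 8*(-14))/(-116/23 - 14))*1 = ((11 + 1044/23 + 112)/(-438/23))*1 = -23/438*3873/23*1 = -1291/146*1 = -1291/146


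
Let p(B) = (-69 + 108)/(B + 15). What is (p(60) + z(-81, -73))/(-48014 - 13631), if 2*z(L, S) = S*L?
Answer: -147851/3082250 ≈ -0.047969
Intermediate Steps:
p(B) = 39/(15 + B)
z(L, S) = L*S/2 (z(L, S) = (S*L)/2 = (L*S)/2 = L*S/2)
(p(60) + z(-81, -73))/(-48014 - 13631) = (39/(15 + 60) + (½)*(-81)*(-73))/(-48014 - 13631) = (39/75 + 5913/2)/(-61645) = (39*(1/75) + 5913/2)*(-1/61645) = (13/25 + 5913/2)*(-1/61645) = (147851/50)*(-1/61645) = -147851/3082250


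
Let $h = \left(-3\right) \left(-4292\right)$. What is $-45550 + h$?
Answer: $-32674$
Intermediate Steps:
$h = 12876$
$-45550 + h = -45550 + 12876 = -32674$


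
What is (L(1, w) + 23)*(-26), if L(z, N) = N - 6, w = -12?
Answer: -130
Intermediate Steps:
L(z, N) = -6 + N
(L(1, w) + 23)*(-26) = ((-6 - 12) + 23)*(-26) = (-18 + 23)*(-26) = 5*(-26) = -130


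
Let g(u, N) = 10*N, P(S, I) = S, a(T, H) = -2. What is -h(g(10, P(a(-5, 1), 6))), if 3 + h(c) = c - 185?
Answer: 208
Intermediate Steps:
h(c) = -188 + c (h(c) = -3 + (c - 185) = -3 + (-185 + c) = -188 + c)
-h(g(10, P(a(-5, 1), 6))) = -(-188 + 10*(-2)) = -(-188 - 20) = -1*(-208) = 208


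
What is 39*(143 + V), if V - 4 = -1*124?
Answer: 897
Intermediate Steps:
V = -120 (V = 4 - 1*124 = 4 - 124 = -120)
39*(143 + V) = 39*(143 - 120) = 39*23 = 897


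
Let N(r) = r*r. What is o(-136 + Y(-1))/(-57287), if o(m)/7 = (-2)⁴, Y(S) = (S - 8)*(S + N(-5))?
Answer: -112/57287 ≈ -0.0019551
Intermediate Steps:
N(r) = r²
Y(S) = (-8 + S)*(25 + S) (Y(S) = (S - 8)*(S + (-5)²) = (-8 + S)*(S + 25) = (-8 + S)*(25 + S))
o(m) = 112 (o(m) = 7*(-2)⁴ = 7*16 = 112)
o(-136 + Y(-1))/(-57287) = 112/(-57287) = 112*(-1/57287) = -112/57287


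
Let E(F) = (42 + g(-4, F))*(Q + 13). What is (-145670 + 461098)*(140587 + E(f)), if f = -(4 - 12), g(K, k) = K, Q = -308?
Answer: 40809128356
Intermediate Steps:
f = 8 (f = -1*(-8) = 8)
E(F) = -11210 (E(F) = (42 - 4)*(-308 + 13) = 38*(-295) = -11210)
(-145670 + 461098)*(140587 + E(f)) = (-145670 + 461098)*(140587 - 11210) = 315428*129377 = 40809128356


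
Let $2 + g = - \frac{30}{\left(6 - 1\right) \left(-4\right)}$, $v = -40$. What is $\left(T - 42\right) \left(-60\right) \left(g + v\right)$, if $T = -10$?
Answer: $-126360$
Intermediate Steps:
$g = - \frac{1}{2}$ ($g = -2 - \frac{30}{\left(6 - 1\right) \left(-4\right)} = -2 - \frac{30}{5 \left(-4\right)} = -2 - \frac{30}{-20} = -2 - - \frac{3}{2} = -2 + \frac{3}{2} = - \frac{1}{2} \approx -0.5$)
$\left(T - 42\right) \left(-60\right) \left(g + v\right) = \left(-10 - 42\right) \left(-60\right) \left(- \frac{1}{2} - 40\right) = \left(-10 - 42\right) \left(-60\right) \left(- \frac{81}{2}\right) = \left(-52\right) \left(-60\right) \left(- \frac{81}{2}\right) = 3120 \left(- \frac{81}{2}\right) = -126360$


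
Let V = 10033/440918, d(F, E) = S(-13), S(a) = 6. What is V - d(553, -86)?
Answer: -2635475/440918 ≈ -5.9772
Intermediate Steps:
d(F, E) = 6
V = 10033/440918 (V = 10033*(1/440918) = 10033/440918 ≈ 0.022755)
V - d(553, -86) = 10033/440918 - 1*6 = 10033/440918 - 6 = -2635475/440918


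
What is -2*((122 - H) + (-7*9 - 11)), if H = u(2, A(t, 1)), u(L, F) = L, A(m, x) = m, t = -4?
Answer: -92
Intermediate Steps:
H = 2
-2*((122 - H) + (-7*9 - 11)) = -2*((122 - 1*2) + (-7*9 - 11)) = -2*((122 - 2) + (-63 - 11)) = -2*(120 - 74) = -2*46 = -92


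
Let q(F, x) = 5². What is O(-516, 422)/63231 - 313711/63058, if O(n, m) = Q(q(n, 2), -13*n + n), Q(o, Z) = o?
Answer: -19834683791/3987220398 ≈ -4.9746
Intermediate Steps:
q(F, x) = 25
O(n, m) = 25
O(-516, 422)/63231 - 313711/63058 = 25/63231 - 313711/63058 = -19834683791/3987220398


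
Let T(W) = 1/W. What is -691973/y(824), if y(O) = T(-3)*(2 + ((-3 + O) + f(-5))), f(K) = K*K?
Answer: 2075919/848 ≈ 2448.0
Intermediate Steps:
f(K) = K**2
y(O) = -8 - O/3 (y(O) = (2 + ((-3 + O) + (-5)**2))/(-3) = -(2 + ((-3 + O) + 25))/3 = -(2 + (22 + O))/3 = -(24 + O)/3 = -8 - O/3)
-691973/y(824) = -691973/(-8 - 1/3*824) = -691973/(-8 - 824/3) = -691973/(-848/3) = -691973*(-3/848) = 2075919/848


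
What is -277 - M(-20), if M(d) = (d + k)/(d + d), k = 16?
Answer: -2771/10 ≈ -277.10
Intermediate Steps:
M(d) = (16 + d)/(2*d) (M(d) = (d + 16)/(d + d) = (16 + d)/((2*d)) = (16 + d)*(1/(2*d)) = (16 + d)/(2*d))
-277 - M(-20) = -277 - (16 - 20)/(2*(-20)) = -277 - (-1)*(-4)/(2*20) = -277 - 1*1/10 = -277 - 1/10 = -2771/10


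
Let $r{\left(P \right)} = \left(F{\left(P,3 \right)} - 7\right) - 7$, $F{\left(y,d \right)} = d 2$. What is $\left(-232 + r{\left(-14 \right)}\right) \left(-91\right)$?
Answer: $21840$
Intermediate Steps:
$F{\left(y,d \right)} = 2 d$
$r{\left(P \right)} = -8$ ($r{\left(P \right)} = \left(2 \cdot 3 - 7\right) - 7 = \left(6 - 7\right) - 7 = -1 - 7 = -8$)
$\left(-232 + r{\left(-14 \right)}\right) \left(-91\right) = \left(-232 - 8\right) \left(-91\right) = \left(-240\right) \left(-91\right) = 21840$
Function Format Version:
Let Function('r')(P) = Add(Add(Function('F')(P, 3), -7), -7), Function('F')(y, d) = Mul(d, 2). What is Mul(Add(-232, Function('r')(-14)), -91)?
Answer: 21840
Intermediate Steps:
Function('F')(y, d) = Mul(2, d)
Function('r')(P) = -8 (Function('r')(P) = Add(Add(Mul(2, 3), -7), -7) = Add(Add(6, -7), -7) = Add(-1, -7) = -8)
Mul(Add(-232, Function('r')(-14)), -91) = Mul(Add(-232, -8), -91) = Mul(-240, -91) = 21840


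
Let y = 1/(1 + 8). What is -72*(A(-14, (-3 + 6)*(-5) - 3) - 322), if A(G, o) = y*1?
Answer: 23176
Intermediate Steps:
y = ⅑ (y = 1/9 = ⅑ ≈ 0.11111)
A(G, o) = ⅑ (A(G, o) = (⅑)*1 = ⅑)
-72*(A(-14, (-3 + 6)*(-5) - 3) - 322) = -72*(⅑ - 322) = -72*(-2897/9) = 23176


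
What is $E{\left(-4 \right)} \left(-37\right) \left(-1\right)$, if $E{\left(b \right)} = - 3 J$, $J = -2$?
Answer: $222$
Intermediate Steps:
$E{\left(b \right)} = 6$ ($E{\left(b \right)} = \left(-3\right) \left(-2\right) = 6$)
$E{\left(-4 \right)} \left(-37\right) \left(-1\right) = 6 \left(-37\right) \left(-1\right) = \left(-222\right) \left(-1\right) = 222$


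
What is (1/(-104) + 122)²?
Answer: 160959969/10816 ≈ 14882.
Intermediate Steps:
(1/(-104) + 122)² = (-1/104 + 122)² = (12687/104)² = 160959969/10816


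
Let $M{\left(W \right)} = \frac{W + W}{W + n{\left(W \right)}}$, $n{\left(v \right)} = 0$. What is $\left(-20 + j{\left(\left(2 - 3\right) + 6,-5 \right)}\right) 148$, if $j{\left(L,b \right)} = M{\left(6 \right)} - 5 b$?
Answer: $1036$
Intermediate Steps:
$M{\left(W \right)} = 2$ ($M{\left(W \right)} = \frac{W + W}{W + 0} = \frac{2 W}{W} = 2$)
$j{\left(L,b \right)} = 2 - 5 b$
$\left(-20 + j{\left(\left(2 - 3\right) + 6,-5 \right)}\right) 148 = \left(-20 + \left(2 - -25\right)\right) 148 = \left(-20 + \left(2 + 25\right)\right) 148 = \left(-20 + 27\right) 148 = 7 \cdot 148 = 1036$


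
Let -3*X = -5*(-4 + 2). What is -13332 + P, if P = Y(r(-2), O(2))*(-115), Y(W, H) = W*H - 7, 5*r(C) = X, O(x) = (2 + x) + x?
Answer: -12067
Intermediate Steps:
X = -10/3 (X = -(-5)*(-4 + 2)/3 = -(-5)*(-2)/3 = -⅓*10 = -10/3 ≈ -3.3333)
O(x) = 2 + 2*x
r(C) = -⅔ (r(C) = (⅕)*(-10/3) = -⅔)
Y(W, H) = -7 + H*W (Y(W, H) = H*W - 7 = -7 + H*W)
P = 1265 (P = (-7 + (2 + 2*2)*(-⅔))*(-115) = (-7 + (2 + 4)*(-⅔))*(-115) = (-7 + 6*(-⅔))*(-115) = (-7 - 4)*(-115) = -11*(-115) = 1265)
-13332 + P = -13332 + 1265 = -12067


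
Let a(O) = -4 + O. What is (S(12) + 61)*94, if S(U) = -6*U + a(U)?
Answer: -282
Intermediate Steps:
S(U) = -4 - 5*U (S(U) = -6*U + (-4 + U) = -4 - 5*U)
(S(12) + 61)*94 = ((-4 - 5*12) + 61)*94 = ((-4 - 60) + 61)*94 = (-64 + 61)*94 = -3*94 = -282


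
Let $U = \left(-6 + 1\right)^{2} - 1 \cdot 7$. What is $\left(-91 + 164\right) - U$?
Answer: $55$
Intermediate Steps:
$U = 18$ ($U = \left(-5\right)^{2} - 7 = 25 - 7 = 18$)
$\left(-91 + 164\right) - U = \left(-91 + 164\right) - 18 = 73 - 18 = 55$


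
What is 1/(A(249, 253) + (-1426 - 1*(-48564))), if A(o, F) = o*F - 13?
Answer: 1/110122 ≈ 9.0808e-6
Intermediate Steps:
A(o, F) = -13 + F*o (A(o, F) = F*o - 13 = -13 + F*o)
1/(A(249, 253) + (-1426 - 1*(-48564))) = 1/((-13 + 253*249) + (-1426 - 1*(-48564))) = 1/((-13 + 62997) + (-1426 + 48564)) = 1/(62984 + 47138) = 1/110122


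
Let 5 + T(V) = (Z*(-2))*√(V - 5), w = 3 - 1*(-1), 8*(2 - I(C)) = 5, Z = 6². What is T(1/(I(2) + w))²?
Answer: -1072013/43 + 2160*I*√989/43 ≈ -24931.0 + 1579.7*I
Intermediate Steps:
Z = 36
I(C) = 11/8 (I(C) = 2 - ⅛*5 = 2 - 5/8 = 11/8)
w = 4 (w = 3 + 1 = 4)
T(V) = -5 - 72*√(-5 + V) (T(V) = -5 + (36*(-2))*√(V - 5) = -5 - 72*√(-5 + V))
T(1/(I(2) + w))² = (-5 - 72*√(-5 + 1/(11/8 + 4)))² = (-5 - 72*√(-5 + 1/(43/8)))² = (-5 - 72*√(-5 + 8/43))² = (-5 - 216*I*√989/43)²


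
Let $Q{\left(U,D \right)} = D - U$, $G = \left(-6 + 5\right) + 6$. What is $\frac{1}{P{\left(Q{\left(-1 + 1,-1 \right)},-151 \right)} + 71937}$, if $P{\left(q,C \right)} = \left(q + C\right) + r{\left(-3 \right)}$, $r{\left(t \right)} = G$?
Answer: $\frac{1}{71790} \approx 1.393 \cdot 10^{-5}$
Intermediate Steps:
$G = 5$ ($G = -1 + 6 = 5$)
$r{\left(t \right)} = 5$
$P{\left(q,C \right)} = 5 + C + q$ ($P{\left(q,C \right)} = \left(q + C\right) + 5 = \left(C + q\right) + 5 = 5 + C + q$)
$\frac{1}{P{\left(Q{\left(-1 + 1,-1 \right)},-151 \right)} + 71937} = \frac{1}{\left(5 - 151 - 1\right) + 71937} = \frac{1}{-147 + 71937} = \frac{1}{71790}$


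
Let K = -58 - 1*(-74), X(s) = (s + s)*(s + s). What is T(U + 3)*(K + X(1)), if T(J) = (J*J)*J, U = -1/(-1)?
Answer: 1280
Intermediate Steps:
X(s) = 4*s² (X(s) = (2*s)*(2*s) = 4*s²)
U = 1 (U = -1*(-1) = 1)
T(J) = J³ (T(J) = J²*J = J³)
K = 16 (K = -58 + 74 = 16)
T(U + 3)*(K + X(1)) = (1 + 3)³*(16 + 4*1²) = 4³*(16 + 4*1) = 64*(16 + 4) = 64*20 = 1280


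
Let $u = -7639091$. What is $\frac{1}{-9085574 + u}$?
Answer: $- \frac{1}{16724665} \approx -5.9792 \cdot 10^{-8}$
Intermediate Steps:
$\frac{1}{-9085574 + u} = \frac{1}{-9085574 - 7639091} = \frac{1}{-16724665} = - \frac{1}{16724665}$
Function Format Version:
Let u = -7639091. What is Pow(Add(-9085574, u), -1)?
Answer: Rational(-1, 16724665) ≈ -5.9792e-8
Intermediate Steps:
Pow(Add(-9085574, u), -1) = Pow(Add(-9085574, -7639091), -1) = Pow(-16724665, -1) = Rational(-1, 16724665)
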